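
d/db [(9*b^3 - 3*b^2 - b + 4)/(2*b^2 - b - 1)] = (18*b^4 - 18*b^3 - 22*b^2 - 10*b + 5)/(4*b^4 - 4*b^3 - 3*b^2 + 2*b + 1)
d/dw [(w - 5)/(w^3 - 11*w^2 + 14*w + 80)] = 2*(3 - w)/(w^4 - 12*w^3 + 4*w^2 + 192*w + 256)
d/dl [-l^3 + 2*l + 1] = 2 - 3*l^2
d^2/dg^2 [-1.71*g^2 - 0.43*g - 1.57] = -3.42000000000000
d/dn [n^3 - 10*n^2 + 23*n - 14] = 3*n^2 - 20*n + 23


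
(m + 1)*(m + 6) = m^2 + 7*m + 6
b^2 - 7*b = b*(b - 7)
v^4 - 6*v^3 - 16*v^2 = v^2*(v - 8)*(v + 2)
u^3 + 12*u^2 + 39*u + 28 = (u + 1)*(u + 4)*(u + 7)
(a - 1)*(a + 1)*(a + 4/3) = a^3 + 4*a^2/3 - a - 4/3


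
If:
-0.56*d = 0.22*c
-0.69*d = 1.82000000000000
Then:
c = 6.71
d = -2.64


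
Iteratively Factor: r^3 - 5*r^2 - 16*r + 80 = (r + 4)*(r^2 - 9*r + 20) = (r - 5)*(r + 4)*(r - 4)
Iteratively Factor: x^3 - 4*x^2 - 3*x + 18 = (x - 3)*(x^2 - x - 6) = (x - 3)*(x + 2)*(x - 3)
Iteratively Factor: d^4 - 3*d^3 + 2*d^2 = (d - 2)*(d^3 - d^2) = d*(d - 2)*(d^2 - d) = d^2*(d - 2)*(d - 1)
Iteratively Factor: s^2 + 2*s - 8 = (s - 2)*(s + 4)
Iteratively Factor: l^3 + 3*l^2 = (l + 3)*(l^2) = l*(l + 3)*(l)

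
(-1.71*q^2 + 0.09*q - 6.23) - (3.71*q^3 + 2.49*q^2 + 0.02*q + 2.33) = -3.71*q^3 - 4.2*q^2 + 0.07*q - 8.56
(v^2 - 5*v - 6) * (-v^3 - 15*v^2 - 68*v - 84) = -v^5 - 10*v^4 + 13*v^3 + 346*v^2 + 828*v + 504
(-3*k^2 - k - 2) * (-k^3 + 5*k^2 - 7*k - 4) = 3*k^5 - 14*k^4 + 18*k^3 + 9*k^2 + 18*k + 8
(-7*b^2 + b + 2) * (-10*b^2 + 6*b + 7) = 70*b^4 - 52*b^3 - 63*b^2 + 19*b + 14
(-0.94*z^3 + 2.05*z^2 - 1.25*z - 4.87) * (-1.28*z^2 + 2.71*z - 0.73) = 1.2032*z^5 - 5.1714*z^4 + 7.8417*z^3 + 1.3496*z^2 - 12.2852*z + 3.5551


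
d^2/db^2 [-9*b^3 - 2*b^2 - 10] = -54*b - 4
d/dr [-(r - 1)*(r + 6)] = -2*r - 5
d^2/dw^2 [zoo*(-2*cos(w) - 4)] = zoo*cos(w)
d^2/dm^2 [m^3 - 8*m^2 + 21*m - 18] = 6*m - 16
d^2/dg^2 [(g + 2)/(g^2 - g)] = 2*(g^3 + 6*g^2 - 6*g + 2)/(g^3*(g^3 - 3*g^2 + 3*g - 1))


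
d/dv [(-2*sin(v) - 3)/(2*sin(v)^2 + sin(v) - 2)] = (4*sin(v)^2 + 12*sin(v) + 7)*cos(v)/(sin(v) - cos(2*v) - 1)^2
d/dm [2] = 0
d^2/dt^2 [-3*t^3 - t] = -18*t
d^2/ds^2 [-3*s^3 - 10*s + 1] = -18*s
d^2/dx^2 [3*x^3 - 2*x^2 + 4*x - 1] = 18*x - 4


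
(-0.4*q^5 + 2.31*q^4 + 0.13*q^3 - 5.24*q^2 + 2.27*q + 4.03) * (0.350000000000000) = -0.14*q^5 + 0.8085*q^4 + 0.0455*q^3 - 1.834*q^2 + 0.7945*q + 1.4105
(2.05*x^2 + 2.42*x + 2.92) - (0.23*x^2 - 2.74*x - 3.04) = 1.82*x^2 + 5.16*x + 5.96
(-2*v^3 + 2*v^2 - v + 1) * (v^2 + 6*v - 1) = -2*v^5 - 10*v^4 + 13*v^3 - 7*v^2 + 7*v - 1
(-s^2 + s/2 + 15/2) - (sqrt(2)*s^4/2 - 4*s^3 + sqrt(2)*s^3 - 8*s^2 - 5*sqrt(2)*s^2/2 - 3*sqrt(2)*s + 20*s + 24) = -sqrt(2)*s^4/2 - sqrt(2)*s^3 + 4*s^3 + 5*sqrt(2)*s^2/2 + 7*s^2 - 39*s/2 + 3*sqrt(2)*s - 33/2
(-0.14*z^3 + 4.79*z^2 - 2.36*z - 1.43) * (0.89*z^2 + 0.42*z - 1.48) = -0.1246*z^5 + 4.2043*z^4 + 0.1186*z^3 - 9.3531*z^2 + 2.8922*z + 2.1164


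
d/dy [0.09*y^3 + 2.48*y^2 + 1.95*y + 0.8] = 0.27*y^2 + 4.96*y + 1.95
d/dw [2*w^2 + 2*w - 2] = 4*w + 2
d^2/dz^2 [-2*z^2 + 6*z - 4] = -4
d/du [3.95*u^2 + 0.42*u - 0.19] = 7.9*u + 0.42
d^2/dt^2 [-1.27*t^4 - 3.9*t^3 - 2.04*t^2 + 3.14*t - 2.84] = -15.24*t^2 - 23.4*t - 4.08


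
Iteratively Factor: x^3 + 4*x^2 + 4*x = (x)*(x^2 + 4*x + 4) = x*(x + 2)*(x + 2)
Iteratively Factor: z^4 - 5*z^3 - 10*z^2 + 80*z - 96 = (z - 3)*(z^3 - 2*z^2 - 16*z + 32) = (z - 3)*(z - 2)*(z^2 - 16) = (z - 3)*(z - 2)*(z + 4)*(z - 4)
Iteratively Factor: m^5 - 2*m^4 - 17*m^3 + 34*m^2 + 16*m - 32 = (m - 2)*(m^4 - 17*m^2 + 16) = (m - 2)*(m + 4)*(m^3 - 4*m^2 - m + 4) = (m - 2)*(m + 1)*(m + 4)*(m^2 - 5*m + 4) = (m - 4)*(m - 2)*(m + 1)*(m + 4)*(m - 1)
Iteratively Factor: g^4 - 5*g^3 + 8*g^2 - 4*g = (g - 2)*(g^3 - 3*g^2 + 2*g) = (g - 2)*(g - 1)*(g^2 - 2*g) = (g - 2)^2*(g - 1)*(g)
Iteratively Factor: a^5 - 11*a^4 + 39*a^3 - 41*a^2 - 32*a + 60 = (a - 5)*(a^4 - 6*a^3 + 9*a^2 + 4*a - 12) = (a - 5)*(a - 2)*(a^3 - 4*a^2 + a + 6) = (a - 5)*(a - 2)^2*(a^2 - 2*a - 3) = (a - 5)*(a - 2)^2*(a + 1)*(a - 3)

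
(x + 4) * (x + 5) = x^2 + 9*x + 20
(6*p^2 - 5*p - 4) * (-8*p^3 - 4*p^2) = -48*p^5 + 16*p^4 + 52*p^3 + 16*p^2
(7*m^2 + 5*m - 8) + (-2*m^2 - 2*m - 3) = 5*m^2 + 3*m - 11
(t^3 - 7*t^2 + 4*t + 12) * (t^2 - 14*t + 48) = t^5 - 21*t^4 + 150*t^3 - 380*t^2 + 24*t + 576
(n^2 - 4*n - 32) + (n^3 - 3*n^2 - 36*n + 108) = n^3 - 2*n^2 - 40*n + 76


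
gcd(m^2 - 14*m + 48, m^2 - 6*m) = m - 6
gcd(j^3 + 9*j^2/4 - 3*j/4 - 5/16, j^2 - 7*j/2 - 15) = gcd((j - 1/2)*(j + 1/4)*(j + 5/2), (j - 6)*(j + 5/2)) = j + 5/2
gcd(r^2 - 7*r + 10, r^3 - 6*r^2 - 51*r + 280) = r - 5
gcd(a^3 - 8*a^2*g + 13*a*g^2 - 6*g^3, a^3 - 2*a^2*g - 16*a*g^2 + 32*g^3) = 1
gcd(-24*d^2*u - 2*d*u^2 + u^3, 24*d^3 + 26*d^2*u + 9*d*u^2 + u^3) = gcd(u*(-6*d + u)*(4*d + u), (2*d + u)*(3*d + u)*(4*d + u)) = 4*d + u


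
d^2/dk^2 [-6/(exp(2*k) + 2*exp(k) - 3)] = 12*(-4*(exp(k) + 1)^2*exp(k) + (2*exp(k) + 1)*(exp(2*k) + 2*exp(k) - 3))*exp(k)/(exp(2*k) + 2*exp(k) - 3)^3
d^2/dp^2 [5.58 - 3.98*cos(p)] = 3.98*cos(p)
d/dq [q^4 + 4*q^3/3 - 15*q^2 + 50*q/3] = 4*q^3 + 4*q^2 - 30*q + 50/3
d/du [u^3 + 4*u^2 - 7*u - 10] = 3*u^2 + 8*u - 7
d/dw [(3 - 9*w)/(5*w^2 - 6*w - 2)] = 3*(15*w^2 - 10*w + 12)/(25*w^4 - 60*w^3 + 16*w^2 + 24*w + 4)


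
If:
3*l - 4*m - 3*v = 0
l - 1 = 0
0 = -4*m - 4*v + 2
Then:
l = 1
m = 3/2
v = -1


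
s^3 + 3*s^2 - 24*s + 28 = (s - 2)^2*(s + 7)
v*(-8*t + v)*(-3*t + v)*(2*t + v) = 48*t^3*v + 2*t^2*v^2 - 9*t*v^3 + v^4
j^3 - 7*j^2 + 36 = (j - 6)*(j - 3)*(j + 2)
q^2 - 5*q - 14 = (q - 7)*(q + 2)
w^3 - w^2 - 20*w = w*(w - 5)*(w + 4)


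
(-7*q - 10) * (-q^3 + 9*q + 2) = 7*q^4 + 10*q^3 - 63*q^2 - 104*q - 20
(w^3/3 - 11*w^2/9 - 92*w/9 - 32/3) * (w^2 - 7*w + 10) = w^5/3 - 32*w^4/9 + 5*w^3/3 + 146*w^2/3 - 248*w/9 - 320/3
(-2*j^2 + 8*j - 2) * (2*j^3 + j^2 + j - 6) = -4*j^5 + 14*j^4 + 2*j^3 + 18*j^2 - 50*j + 12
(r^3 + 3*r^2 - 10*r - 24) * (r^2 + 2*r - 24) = r^5 + 5*r^4 - 28*r^3 - 116*r^2 + 192*r + 576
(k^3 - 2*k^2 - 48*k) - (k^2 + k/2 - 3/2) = k^3 - 3*k^2 - 97*k/2 + 3/2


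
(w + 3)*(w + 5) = w^2 + 8*w + 15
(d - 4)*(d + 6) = d^2 + 2*d - 24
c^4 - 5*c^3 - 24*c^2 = c^2*(c - 8)*(c + 3)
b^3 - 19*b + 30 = (b - 3)*(b - 2)*(b + 5)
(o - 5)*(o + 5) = o^2 - 25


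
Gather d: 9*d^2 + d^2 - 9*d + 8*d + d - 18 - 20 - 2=10*d^2 - 40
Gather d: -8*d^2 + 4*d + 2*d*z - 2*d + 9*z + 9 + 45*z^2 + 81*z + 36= -8*d^2 + d*(2*z + 2) + 45*z^2 + 90*z + 45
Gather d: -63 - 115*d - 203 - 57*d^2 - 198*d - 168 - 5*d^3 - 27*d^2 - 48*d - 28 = -5*d^3 - 84*d^2 - 361*d - 462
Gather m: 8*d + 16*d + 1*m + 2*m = 24*d + 3*m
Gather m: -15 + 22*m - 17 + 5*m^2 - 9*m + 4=5*m^2 + 13*m - 28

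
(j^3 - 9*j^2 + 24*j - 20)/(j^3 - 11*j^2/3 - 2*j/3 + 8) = 3*(j^2 - 7*j + 10)/(3*j^2 - 5*j - 12)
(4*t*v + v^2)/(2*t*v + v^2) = (4*t + v)/(2*t + v)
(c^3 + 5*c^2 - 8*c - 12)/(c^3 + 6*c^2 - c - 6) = (c - 2)/(c - 1)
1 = 1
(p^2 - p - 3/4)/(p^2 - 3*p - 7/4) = (2*p - 3)/(2*p - 7)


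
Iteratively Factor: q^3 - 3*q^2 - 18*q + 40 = (q - 2)*(q^2 - q - 20) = (q - 5)*(q - 2)*(q + 4)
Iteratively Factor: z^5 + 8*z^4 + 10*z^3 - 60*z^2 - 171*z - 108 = (z + 3)*(z^4 + 5*z^3 - 5*z^2 - 45*z - 36) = (z + 3)^2*(z^3 + 2*z^2 - 11*z - 12) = (z + 1)*(z + 3)^2*(z^2 + z - 12) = (z + 1)*(z + 3)^2*(z + 4)*(z - 3)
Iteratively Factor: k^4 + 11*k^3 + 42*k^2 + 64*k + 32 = (k + 4)*(k^3 + 7*k^2 + 14*k + 8) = (k + 2)*(k + 4)*(k^2 + 5*k + 4) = (k + 2)*(k + 4)^2*(k + 1)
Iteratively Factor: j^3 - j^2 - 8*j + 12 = (j - 2)*(j^2 + j - 6) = (j - 2)^2*(j + 3)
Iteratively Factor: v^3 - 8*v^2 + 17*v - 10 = (v - 1)*(v^2 - 7*v + 10) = (v - 5)*(v - 1)*(v - 2)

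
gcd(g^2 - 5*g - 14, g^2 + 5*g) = 1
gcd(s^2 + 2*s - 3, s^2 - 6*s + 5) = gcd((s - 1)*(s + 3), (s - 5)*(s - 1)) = s - 1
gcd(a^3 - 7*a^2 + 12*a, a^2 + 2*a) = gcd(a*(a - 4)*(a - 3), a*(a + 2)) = a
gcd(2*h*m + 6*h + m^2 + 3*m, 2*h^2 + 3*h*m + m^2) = 2*h + m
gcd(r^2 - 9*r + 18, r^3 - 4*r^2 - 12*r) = r - 6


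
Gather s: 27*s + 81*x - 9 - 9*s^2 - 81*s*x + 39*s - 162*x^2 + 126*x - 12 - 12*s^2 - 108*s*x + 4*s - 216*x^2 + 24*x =-21*s^2 + s*(70 - 189*x) - 378*x^2 + 231*x - 21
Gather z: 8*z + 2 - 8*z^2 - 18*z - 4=-8*z^2 - 10*z - 2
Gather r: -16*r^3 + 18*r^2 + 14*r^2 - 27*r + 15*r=-16*r^3 + 32*r^2 - 12*r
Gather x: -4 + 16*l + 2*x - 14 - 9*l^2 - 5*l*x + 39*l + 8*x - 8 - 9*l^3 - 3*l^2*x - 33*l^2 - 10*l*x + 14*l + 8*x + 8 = -9*l^3 - 42*l^2 + 69*l + x*(-3*l^2 - 15*l + 18) - 18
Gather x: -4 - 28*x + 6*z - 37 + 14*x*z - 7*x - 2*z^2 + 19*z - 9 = x*(14*z - 35) - 2*z^2 + 25*z - 50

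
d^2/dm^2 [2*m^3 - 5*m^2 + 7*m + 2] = 12*m - 10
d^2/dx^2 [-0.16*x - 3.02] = 0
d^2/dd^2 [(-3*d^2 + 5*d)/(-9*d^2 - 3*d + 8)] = 36*(-27*d^3 + 36*d^2 - 60*d + 4)/(729*d^6 + 729*d^5 - 1701*d^4 - 1269*d^3 + 1512*d^2 + 576*d - 512)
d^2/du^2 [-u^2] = -2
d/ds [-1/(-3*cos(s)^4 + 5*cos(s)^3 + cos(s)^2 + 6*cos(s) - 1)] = (12*cos(s)^3 - 15*cos(s)^2 - 2*cos(s) - 6)*sin(s)/(-3*cos(s)^4 + 5*cos(s)^3 + cos(s)^2 + 6*cos(s) - 1)^2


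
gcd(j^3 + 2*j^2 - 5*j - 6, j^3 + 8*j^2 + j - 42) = j^2 + j - 6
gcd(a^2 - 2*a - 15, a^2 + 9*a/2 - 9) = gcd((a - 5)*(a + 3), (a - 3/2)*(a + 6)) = 1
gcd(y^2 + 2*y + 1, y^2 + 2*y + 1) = y^2 + 2*y + 1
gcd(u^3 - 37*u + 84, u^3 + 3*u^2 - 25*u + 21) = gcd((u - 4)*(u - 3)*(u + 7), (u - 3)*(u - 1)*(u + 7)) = u^2 + 4*u - 21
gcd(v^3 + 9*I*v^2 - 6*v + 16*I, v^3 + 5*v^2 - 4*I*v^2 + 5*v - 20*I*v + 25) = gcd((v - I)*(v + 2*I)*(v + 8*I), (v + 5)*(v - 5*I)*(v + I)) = 1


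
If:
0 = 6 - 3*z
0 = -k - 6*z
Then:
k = -12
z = 2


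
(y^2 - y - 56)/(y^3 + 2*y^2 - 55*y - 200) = (y + 7)/(y^2 + 10*y + 25)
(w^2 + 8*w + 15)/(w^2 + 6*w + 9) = (w + 5)/(w + 3)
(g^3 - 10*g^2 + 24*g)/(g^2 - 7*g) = (g^2 - 10*g + 24)/(g - 7)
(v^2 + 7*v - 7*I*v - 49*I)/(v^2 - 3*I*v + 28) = (v + 7)/(v + 4*I)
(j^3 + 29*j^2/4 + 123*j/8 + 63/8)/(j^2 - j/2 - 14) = (4*j^2 + 15*j + 9)/(4*(j - 4))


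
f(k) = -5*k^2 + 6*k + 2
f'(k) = 6 - 10*k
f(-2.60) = -47.40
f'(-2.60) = 32.00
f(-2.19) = -35.12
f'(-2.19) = 27.90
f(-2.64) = -48.69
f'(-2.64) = 32.40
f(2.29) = -10.48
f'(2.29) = -16.90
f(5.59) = -120.70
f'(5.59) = -49.90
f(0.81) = 3.58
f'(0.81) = -2.10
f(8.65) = -320.21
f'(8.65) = -80.50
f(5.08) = -96.55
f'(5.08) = -44.80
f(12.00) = -646.00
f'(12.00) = -114.00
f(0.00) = 2.00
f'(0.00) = 6.00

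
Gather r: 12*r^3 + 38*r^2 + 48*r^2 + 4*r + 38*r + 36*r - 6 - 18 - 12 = 12*r^3 + 86*r^2 + 78*r - 36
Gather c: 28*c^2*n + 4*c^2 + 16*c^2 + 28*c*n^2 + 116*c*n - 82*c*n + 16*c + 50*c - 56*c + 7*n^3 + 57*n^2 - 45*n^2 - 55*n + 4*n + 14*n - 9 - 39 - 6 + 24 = c^2*(28*n + 20) + c*(28*n^2 + 34*n + 10) + 7*n^3 + 12*n^2 - 37*n - 30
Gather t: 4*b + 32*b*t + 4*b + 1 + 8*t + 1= 8*b + t*(32*b + 8) + 2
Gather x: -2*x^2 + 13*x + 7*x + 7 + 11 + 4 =-2*x^2 + 20*x + 22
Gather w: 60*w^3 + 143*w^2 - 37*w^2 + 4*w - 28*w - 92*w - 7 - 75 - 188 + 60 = 60*w^3 + 106*w^2 - 116*w - 210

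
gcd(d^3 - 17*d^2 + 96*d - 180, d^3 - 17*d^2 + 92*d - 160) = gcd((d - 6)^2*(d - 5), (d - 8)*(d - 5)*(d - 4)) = d - 5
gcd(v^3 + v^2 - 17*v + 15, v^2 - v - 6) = v - 3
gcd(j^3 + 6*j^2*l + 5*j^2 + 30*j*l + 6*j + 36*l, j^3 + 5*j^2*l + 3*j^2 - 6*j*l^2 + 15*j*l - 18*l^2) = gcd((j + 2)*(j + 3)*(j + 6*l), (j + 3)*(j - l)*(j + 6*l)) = j^2 + 6*j*l + 3*j + 18*l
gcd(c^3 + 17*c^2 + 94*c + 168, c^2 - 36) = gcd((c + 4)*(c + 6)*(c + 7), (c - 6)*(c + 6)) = c + 6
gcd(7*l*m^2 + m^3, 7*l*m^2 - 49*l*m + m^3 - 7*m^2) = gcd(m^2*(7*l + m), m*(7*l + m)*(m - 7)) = 7*l*m + m^2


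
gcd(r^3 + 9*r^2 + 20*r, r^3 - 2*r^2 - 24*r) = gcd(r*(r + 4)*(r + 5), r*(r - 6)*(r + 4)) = r^2 + 4*r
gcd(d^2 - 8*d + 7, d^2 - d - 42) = d - 7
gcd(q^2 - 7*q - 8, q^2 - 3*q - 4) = q + 1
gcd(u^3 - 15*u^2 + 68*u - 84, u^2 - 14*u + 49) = u - 7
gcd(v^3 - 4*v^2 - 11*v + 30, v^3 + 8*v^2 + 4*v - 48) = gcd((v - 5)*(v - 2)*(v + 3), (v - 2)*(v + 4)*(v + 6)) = v - 2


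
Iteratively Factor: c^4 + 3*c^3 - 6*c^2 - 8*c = (c)*(c^3 + 3*c^2 - 6*c - 8) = c*(c - 2)*(c^2 + 5*c + 4) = c*(c - 2)*(c + 4)*(c + 1)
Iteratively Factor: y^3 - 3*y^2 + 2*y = (y - 1)*(y^2 - 2*y) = y*(y - 1)*(y - 2)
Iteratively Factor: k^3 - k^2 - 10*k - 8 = (k + 2)*(k^2 - 3*k - 4) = (k - 4)*(k + 2)*(k + 1)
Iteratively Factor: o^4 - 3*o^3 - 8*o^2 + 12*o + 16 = (o + 1)*(o^3 - 4*o^2 - 4*o + 16) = (o + 1)*(o + 2)*(o^2 - 6*o + 8) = (o - 2)*(o + 1)*(o + 2)*(o - 4)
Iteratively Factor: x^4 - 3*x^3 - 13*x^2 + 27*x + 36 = (x + 3)*(x^3 - 6*x^2 + 5*x + 12) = (x - 3)*(x + 3)*(x^2 - 3*x - 4) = (x - 3)*(x + 1)*(x + 3)*(x - 4)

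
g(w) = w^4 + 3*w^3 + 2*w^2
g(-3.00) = 18.00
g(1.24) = 11.16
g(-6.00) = 720.00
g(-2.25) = 1.58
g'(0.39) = 3.17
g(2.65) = 119.19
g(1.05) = 6.89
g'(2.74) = 160.81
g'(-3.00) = -39.00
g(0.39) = 0.51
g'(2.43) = 120.26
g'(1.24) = 26.42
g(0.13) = 0.04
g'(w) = 4*w^3 + 9*w^2 + 4*w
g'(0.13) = 0.68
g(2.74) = 133.09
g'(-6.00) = -564.00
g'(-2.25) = -9.00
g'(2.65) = 148.24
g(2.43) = 89.72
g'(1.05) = 18.75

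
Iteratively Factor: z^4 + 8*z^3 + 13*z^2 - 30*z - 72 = (z - 2)*(z^3 + 10*z^2 + 33*z + 36) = (z - 2)*(z + 4)*(z^2 + 6*z + 9) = (z - 2)*(z + 3)*(z + 4)*(z + 3)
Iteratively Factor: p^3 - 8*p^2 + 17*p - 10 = (p - 5)*(p^2 - 3*p + 2) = (p - 5)*(p - 2)*(p - 1)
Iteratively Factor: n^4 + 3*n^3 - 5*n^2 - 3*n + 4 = (n + 1)*(n^3 + 2*n^2 - 7*n + 4) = (n - 1)*(n + 1)*(n^2 + 3*n - 4) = (n - 1)^2*(n + 1)*(n + 4)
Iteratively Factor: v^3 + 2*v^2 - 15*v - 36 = (v + 3)*(v^2 - v - 12) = (v + 3)^2*(v - 4)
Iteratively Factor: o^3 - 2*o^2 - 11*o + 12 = (o - 1)*(o^2 - o - 12) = (o - 1)*(o + 3)*(o - 4)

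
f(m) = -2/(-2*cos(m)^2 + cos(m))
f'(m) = -2*(-4*sin(m)*cos(m) + sin(m))/(-2*cos(m)^2 + cos(m))^2 = 2*(-sin(m)/cos(m)^2 + 4*tan(m))/(2*cos(m) - 1)^2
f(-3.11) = 0.67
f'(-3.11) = 0.04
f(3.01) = 0.68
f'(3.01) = -0.15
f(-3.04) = 0.67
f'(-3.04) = 0.11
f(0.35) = 2.42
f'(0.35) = 2.78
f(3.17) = 0.67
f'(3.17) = 0.03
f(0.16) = 2.08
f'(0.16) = 1.02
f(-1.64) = 25.41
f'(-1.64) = 411.12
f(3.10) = 0.67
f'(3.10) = -0.05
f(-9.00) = 0.78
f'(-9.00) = 0.58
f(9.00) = 0.78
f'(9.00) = -0.58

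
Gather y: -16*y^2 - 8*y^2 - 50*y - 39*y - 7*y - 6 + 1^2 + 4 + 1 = -24*y^2 - 96*y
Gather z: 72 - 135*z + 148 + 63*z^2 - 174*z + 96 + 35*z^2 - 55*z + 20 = 98*z^2 - 364*z + 336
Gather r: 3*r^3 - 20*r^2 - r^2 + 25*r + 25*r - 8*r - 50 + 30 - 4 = 3*r^3 - 21*r^2 + 42*r - 24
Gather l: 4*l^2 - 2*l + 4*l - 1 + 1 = 4*l^2 + 2*l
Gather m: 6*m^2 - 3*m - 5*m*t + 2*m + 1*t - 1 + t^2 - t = 6*m^2 + m*(-5*t - 1) + t^2 - 1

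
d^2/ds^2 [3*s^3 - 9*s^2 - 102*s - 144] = 18*s - 18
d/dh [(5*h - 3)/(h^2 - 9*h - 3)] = (-5*h^2 + 6*h - 42)/(h^4 - 18*h^3 + 75*h^2 + 54*h + 9)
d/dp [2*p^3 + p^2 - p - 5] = 6*p^2 + 2*p - 1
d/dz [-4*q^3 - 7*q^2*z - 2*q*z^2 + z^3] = -7*q^2 - 4*q*z + 3*z^2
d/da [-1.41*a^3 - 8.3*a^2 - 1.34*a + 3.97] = -4.23*a^2 - 16.6*a - 1.34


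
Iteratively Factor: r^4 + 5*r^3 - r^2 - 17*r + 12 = (r - 1)*(r^3 + 6*r^2 + 5*r - 12) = (r - 1)*(r + 3)*(r^2 + 3*r - 4) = (r - 1)*(r + 3)*(r + 4)*(r - 1)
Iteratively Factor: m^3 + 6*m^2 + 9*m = (m)*(m^2 + 6*m + 9) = m*(m + 3)*(m + 3)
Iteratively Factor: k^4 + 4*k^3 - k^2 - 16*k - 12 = (k + 2)*(k^3 + 2*k^2 - 5*k - 6) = (k + 1)*(k + 2)*(k^2 + k - 6) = (k - 2)*(k + 1)*(k + 2)*(k + 3)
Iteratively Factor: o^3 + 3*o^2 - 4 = (o + 2)*(o^2 + o - 2) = (o + 2)^2*(o - 1)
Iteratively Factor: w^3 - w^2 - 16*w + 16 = (w - 4)*(w^2 + 3*w - 4) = (w - 4)*(w + 4)*(w - 1)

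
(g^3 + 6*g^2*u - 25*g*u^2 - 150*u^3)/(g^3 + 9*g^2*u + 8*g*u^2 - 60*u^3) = (-g + 5*u)/(-g + 2*u)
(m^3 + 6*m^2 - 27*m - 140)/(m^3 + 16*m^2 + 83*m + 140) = (m - 5)/(m + 5)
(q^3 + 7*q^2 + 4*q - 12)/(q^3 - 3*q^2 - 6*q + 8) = (q + 6)/(q - 4)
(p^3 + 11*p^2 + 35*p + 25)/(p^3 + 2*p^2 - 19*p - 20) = (p + 5)/(p - 4)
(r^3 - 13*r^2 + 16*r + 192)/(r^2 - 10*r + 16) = (r^2 - 5*r - 24)/(r - 2)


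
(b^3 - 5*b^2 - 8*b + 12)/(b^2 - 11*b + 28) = (b^3 - 5*b^2 - 8*b + 12)/(b^2 - 11*b + 28)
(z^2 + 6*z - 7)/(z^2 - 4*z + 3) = (z + 7)/(z - 3)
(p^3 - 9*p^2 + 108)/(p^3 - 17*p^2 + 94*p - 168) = (p^2 - 3*p - 18)/(p^2 - 11*p + 28)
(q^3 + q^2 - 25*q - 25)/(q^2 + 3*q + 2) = (q^2 - 25)/(q + 2)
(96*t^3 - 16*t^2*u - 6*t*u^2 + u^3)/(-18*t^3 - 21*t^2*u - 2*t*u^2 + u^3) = (-16*t^2 + u^2)/(3*t^2 + 4*t*u + u^2)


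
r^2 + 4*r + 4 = (r + 2)^2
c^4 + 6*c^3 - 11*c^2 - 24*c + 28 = (c - 2)*(c - 1)*(c + 2)*(c + 7)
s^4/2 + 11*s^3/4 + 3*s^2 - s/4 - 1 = (s/2 + 1/2)*(s - 1/2)*(s + 1)*(s + 4)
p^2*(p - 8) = p^3 - 8*p^2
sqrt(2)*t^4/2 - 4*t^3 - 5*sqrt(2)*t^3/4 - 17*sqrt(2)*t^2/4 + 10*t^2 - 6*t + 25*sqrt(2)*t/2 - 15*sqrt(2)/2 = (t - 3/2)*(t - 1)*(t - 5*sqrt(2))*(sqrt(2)*t/2 + 1)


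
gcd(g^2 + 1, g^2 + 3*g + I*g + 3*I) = g + I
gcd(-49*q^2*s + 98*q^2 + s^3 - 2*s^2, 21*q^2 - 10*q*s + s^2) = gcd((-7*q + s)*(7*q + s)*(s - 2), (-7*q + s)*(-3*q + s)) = 7*q - s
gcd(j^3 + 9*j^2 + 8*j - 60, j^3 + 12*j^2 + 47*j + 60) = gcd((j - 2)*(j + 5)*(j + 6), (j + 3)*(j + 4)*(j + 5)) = j + 5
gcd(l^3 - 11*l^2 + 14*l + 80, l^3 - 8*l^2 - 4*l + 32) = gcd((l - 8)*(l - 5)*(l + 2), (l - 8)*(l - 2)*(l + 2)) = l^2 - 6*l - 16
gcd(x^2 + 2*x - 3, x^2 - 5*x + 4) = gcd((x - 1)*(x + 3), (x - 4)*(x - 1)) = x - 1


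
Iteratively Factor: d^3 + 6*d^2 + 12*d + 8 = (d + 2)*(d^2 + 4*d + 4) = (d + 2)^2*(d + 2)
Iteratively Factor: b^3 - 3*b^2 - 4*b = (b - 4)*(b^2 + b) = b*(b - 4)*(b + 1)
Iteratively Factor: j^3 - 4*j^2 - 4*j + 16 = (j + 2)*(j^2 - 6*j + 8) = (j - 4)*(j + 2)*(j - 2)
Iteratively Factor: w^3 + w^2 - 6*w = (w - 2)*(w^2 + 3*w) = (w - 2)*(w + 3)*(w)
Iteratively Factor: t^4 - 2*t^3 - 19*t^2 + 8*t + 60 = (t + 2)*(t^3 - 4*t^2 - 11*t + 30) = (t - 2)*(t + 2)*(t^2 - 2*t - 15) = (t - 2)*(t + 2)*(t + 3)*(t - 5)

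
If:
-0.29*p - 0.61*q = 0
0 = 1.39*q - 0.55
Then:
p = -0.83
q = 0.40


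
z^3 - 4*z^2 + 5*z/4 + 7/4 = (z - 7/2)*(z - 1)*(z + 1/2)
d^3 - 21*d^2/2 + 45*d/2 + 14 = (d - 7)*(d - 4)*(d + 1/2)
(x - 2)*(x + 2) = x^2 - 4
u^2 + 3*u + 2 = (u + 1)*(u + 2)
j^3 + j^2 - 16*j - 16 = (j - 4)*(j + 1)*(j + 4)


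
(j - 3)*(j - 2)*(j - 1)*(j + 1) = j^4 - 5*j^3 + 5*j^2 + 5*j - 6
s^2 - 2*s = s*(s - 2)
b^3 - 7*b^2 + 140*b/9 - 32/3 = (b - 3)*(b - 8/3)*(b - 4/3)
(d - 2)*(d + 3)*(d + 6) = d^3 + 7*d^2 - 36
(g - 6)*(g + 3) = g^2 - 3*g - 18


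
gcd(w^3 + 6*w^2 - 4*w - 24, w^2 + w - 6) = w - 2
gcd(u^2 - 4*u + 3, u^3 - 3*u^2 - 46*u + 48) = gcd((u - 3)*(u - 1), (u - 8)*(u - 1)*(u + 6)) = u - 1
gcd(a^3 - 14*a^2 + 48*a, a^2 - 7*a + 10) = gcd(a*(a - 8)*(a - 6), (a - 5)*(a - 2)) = 1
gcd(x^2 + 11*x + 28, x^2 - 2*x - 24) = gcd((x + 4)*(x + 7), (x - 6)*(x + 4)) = x + 4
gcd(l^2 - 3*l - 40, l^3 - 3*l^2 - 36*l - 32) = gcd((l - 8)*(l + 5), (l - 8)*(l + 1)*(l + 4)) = l - 8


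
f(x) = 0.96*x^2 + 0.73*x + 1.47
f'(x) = 1.92*x + 0.73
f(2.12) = 7.33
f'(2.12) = 4.80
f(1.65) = 5.29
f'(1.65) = 3.90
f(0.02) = 1.48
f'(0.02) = 0.77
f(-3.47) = 10.50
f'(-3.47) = -5.93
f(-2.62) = 6.15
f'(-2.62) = -4.30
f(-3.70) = 11.91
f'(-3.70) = -6.37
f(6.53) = 47.17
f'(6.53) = 13.27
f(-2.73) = 6.63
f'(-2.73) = -4.51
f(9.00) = 85.80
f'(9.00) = 18.01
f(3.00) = 12.30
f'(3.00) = 6.49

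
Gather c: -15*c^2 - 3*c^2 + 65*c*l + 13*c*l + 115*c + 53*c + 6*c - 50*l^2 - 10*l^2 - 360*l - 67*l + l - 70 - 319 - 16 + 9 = -18*c^2 + c*(78*l + 174) - 60*l^2 - 426*l - 396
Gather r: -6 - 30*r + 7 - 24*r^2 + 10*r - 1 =-24*r^2 - 20*r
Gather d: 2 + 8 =10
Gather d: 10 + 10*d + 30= 10*d + 40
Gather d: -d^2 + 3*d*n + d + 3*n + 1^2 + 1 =-d^2 + d*(3*n + 1) + 3*n + 2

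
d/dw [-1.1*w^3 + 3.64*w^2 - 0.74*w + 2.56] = -3.3*w^2 + 7.28*w - 0.74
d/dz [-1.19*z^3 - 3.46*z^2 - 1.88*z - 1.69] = -3.57*z^2 - 6.92*z - 1.88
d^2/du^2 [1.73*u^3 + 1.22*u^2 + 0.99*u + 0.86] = 10.38*u + 2.44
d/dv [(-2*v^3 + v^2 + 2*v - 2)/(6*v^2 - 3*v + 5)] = (-12*v^4 + 12*v^3 - 45*v^2 + 34*v + 4)/(36*v^4 - 36*v^3 + 69*v^2 - 30*v + 25)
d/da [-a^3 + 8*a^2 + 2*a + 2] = -3*a^2 + 16*a + 2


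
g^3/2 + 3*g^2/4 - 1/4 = (g/2 + 1/2)*(g - 1/2)*(g + 1)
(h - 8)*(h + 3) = h^2 - 5*h - 24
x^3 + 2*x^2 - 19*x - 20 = (x - 4)*(x + 1)*(x + 5)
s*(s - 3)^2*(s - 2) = s^4 - 8*s^3 + 21*s^2 - 18*s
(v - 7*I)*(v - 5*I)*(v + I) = v^3 - 11*I*v^2 - 23*v - 35*I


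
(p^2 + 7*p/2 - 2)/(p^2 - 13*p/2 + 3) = (p + 4)/(p - 6)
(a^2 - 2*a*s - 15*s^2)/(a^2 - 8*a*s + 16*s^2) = (a^2 - 2*a*s - 15*s^2)/(a^2 - 8*a*s + 16*s^2)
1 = 1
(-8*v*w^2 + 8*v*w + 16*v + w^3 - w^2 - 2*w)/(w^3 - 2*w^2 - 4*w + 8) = (-8*v*w - 8*v + w^2 + w)/(w^2 - 4)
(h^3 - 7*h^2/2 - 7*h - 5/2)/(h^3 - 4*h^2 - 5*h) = (h + 1/2)/h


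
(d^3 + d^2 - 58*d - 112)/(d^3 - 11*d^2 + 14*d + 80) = (d + 7)/(d - 5)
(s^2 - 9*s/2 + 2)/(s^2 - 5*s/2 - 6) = (2*s - 1)/(2*s + 3)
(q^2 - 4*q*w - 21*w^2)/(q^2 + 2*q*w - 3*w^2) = (q - 7*w)/(q - w)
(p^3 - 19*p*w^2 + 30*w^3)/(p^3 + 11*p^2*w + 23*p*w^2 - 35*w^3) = (p^2 - 5*p*w + 6*w^2)/(p^2 + 6*p*w - 7*w^2)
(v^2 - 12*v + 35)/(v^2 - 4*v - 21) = (v - 5)/(v + 3)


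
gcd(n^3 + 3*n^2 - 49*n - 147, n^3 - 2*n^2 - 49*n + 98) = n^2 - 49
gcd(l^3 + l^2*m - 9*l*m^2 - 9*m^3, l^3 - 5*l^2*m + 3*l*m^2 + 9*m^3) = l^2 - 2*l*m - 3*m^2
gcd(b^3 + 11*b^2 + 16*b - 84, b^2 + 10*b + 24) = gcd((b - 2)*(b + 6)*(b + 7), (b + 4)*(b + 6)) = b + 6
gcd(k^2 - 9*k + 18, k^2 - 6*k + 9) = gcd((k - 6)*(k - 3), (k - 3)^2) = k - 3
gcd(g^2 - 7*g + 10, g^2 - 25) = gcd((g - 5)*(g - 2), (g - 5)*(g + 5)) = g - 5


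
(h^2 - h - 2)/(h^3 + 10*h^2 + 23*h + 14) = (h - 2)/(h^2 + 9*h + 14)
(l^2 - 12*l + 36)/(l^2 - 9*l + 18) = (l - 6)/(l - 3)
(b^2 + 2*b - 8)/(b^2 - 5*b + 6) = (b + 4)/(b - 3)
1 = 1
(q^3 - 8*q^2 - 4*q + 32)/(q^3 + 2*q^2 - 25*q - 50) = (q^2 - 10*q + 16)/(q^2 - 25)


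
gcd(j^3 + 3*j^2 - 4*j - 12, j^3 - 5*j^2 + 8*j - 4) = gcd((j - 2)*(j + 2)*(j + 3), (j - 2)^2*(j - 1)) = j - 2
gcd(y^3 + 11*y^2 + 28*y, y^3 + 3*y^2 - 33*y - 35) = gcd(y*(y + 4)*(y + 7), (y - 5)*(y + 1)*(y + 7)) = y + 7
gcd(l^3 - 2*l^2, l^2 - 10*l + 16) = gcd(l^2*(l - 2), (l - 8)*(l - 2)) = l - 2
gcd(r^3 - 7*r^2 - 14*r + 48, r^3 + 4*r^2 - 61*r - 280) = r - 8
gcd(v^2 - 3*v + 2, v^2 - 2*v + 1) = v - 1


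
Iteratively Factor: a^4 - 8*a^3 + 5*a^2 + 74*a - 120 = (a - 2)*(a^3 - 6*a^2 - 7*a + 60) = (a - 2)*(a + 3)*(a^2 - 9*a + 20) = (a - 4)*(a - 2)*(a + 3)*(a - 5)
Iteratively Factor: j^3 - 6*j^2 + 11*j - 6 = (j - 1)*(j^2 - 5*j + 6) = (j - 3)*(j - 1)*(j - 2)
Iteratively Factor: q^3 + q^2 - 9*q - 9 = (q - 3)*(q^2 + 4*q + 3) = (q - 3)*(q + 1)*(q + 3)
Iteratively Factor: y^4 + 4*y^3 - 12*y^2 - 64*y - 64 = (y - 4)*(y^3 + 8*y^2 + 20*y + 16) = (y - 4)*(y + 2)*(y^2 + 6*y + 8) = (y - 4)*(y + 2)^2*(y + 4)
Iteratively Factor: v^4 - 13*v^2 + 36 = (v + 3)*(v^3 - 3*v^2 - 4*v + 12) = (v + 2)*(v + 3)*(v^2 - 5*v + 6) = (v - 2)*(v + 2)*(v + 3)*(v - 3)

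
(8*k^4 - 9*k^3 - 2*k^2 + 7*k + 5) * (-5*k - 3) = -40*k^5 + 21*k^4 + 37*k^3 - 29*k^2 - 46*k - 15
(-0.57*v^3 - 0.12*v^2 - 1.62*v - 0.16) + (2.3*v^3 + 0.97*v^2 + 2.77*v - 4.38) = 1.73*v^3 + 0.85*v^2 + 1.15*v - 4.54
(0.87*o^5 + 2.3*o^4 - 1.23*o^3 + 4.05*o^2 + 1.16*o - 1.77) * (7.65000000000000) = 6.6555*o^5 + 17.595*o^4 - 9.4095*o^3 + 30.9825*o^2 + 8.874*o - 13.5405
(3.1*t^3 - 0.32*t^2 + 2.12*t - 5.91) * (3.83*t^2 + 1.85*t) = 11.873*t^5 + 4.5094*t^4 + 7.5276*t^3 - 18.7133*t^2 - 10.9335*t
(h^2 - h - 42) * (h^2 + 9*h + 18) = h^4 + 8*h^3 - 33*h^2 - 396*h - 756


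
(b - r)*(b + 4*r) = b^2 + 3*b*r - 4*r^2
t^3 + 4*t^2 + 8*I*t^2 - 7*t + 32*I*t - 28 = (t + 4)*(t + I)*(t + 7*I)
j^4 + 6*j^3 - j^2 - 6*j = j*(j - 1)*(j + 1)*(j + 6)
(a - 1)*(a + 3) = a^2 + 2*a - 3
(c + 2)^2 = c^2 + 4*c + 4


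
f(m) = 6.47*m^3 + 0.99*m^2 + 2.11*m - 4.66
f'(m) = 19.41*m^2 + 1.98*m + 2.11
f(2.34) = 88.60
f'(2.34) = 113.02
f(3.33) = 252.26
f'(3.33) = 223.94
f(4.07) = 456.53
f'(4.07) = 331.69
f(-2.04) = -59.77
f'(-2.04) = 78.85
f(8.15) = 3580.79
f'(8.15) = 1307.51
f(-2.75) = -137.53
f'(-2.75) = 143.45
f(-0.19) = -5.07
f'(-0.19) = 2.43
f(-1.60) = -32.00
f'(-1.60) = 48.63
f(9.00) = 4811.15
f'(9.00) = 1592.14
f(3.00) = 185.27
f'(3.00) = 182.74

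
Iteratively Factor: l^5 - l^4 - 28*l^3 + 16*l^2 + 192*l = (l + 4)*(l^4 - 5*l^3 - 8*l^2 + 48*l) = (l - 4)*(l + 4)*(l^3 - l^2 - 12*l) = l*(l - 4)*(l + 4)*(l^2 - l - 12) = l*(l - 4)*(l + 3)*(l + 4)*(l - 4)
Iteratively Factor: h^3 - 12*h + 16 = (h - 2)*(h^2 + 2*h - 8) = (h - 2)*(h + 4)*(h - 2)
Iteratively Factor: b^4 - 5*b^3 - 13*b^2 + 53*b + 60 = (b + 1)*(b^3 - 6*b^2 - 7*b + 60) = (b - 5)*(b + 1)*(b^2 - b - 12) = (b - 5)*(b - 4)*(b + 1)*(b + 3)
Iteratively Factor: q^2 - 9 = (q + 3)*(q - 3)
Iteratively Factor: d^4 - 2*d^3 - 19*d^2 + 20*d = (d + 4)*(d^3 - 6*d^2 + 5*d) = d*(d + 4)*(d^2 - 6*d + 5) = d*(d - 1)*(d + 4)*(d - 5)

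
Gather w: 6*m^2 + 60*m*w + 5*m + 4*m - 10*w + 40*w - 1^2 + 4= 6*m^2 + 9*m + w*(60*m + 30) + 3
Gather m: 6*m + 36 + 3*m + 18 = 9*m + 54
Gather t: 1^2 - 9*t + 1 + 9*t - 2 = 0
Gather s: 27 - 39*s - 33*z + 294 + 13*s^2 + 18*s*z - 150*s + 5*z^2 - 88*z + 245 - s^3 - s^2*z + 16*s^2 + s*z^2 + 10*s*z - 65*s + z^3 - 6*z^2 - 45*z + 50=-s^3 + s^2*(29 - z) + s*(z^2 + 28*z - 254) + z^3 - z^2 - 166*z + 616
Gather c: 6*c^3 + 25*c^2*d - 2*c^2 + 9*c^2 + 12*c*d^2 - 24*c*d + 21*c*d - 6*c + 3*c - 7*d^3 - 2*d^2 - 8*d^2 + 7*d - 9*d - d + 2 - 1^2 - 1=6*c^3 + c^2*(25*d + 7) + c*(12*d^2 - 3*d - 3) - 7*d^3 - 10*d^2 - 3*d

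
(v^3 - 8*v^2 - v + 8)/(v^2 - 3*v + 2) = (v^2 - 7*v - 8)/(v - 2)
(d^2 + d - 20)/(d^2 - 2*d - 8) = (d + 5)/(d + 2)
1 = 1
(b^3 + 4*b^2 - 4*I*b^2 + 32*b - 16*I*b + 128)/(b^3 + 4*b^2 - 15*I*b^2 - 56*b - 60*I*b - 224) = (b + 4*I)/(b - 7*I)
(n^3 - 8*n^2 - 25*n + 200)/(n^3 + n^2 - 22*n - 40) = (n^2 - 3*n - 40)/(n^2 + 6*n + 8)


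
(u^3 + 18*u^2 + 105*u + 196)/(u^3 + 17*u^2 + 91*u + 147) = (u + 4)/(u + 3)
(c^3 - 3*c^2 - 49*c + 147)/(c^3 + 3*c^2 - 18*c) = (c^2 - 49)/(c*(c + 6))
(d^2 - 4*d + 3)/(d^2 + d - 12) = (d - 1)/(d + 4)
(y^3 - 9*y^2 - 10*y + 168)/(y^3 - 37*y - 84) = (y - 6)/(y + 3)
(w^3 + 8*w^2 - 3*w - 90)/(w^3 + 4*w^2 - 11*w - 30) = (w + 6)/(w + 2)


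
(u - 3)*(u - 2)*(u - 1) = u^3 - 6*u^2 + 11*u - 6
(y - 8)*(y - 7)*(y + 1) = y^3 - 14*y^2 + 41*y + 56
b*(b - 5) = b^2 - 5*b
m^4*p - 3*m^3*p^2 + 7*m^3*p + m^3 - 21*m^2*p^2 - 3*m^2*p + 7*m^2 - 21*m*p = m*(m + 7)*(m - 3*p)*(m*p + 1)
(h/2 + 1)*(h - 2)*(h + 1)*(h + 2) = h^4/2 + 3*h^3/2 - h^2 - 6*h - 4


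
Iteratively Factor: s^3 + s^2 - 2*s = (s - 1)*(s^2 + 2*s) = s*(s - 1)*(s + 2)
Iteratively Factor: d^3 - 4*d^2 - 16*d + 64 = (d - 4)*(d^2 - 16) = (d - 4)^2*(d + 4)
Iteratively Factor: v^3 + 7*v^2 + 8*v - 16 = (v + 4)*(v^2 + 3*v - 4) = (v + 4)^2*(v - 1)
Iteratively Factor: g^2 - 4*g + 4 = (g - 2)*(g - 2)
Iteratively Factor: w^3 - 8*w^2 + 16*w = (w)*(w^2 - 8*w + 16) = w*(w - 4)*(w - 4)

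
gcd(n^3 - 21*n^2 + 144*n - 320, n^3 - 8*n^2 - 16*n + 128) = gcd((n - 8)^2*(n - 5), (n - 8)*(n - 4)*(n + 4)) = n - 8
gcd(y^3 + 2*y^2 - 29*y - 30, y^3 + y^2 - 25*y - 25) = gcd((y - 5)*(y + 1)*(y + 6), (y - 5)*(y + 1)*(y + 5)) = y^2 - 4*y - 5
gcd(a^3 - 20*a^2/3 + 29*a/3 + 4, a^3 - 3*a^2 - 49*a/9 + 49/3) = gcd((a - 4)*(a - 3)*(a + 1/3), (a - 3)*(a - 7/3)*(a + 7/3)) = a - 3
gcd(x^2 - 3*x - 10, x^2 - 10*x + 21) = 1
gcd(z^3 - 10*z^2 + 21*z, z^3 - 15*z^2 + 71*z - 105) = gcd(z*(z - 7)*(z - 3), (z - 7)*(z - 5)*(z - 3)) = z^2 - 10*z + 21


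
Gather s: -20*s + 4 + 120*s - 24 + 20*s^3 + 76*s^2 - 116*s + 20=20*s^3 + 76*s^2 - 16*s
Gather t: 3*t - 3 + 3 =3*t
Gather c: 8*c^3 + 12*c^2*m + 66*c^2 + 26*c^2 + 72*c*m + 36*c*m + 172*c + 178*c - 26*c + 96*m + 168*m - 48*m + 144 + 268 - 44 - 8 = 8*c^3 + c^2*(12*m + 92) + c*(108*m + 324) + 216*m + 360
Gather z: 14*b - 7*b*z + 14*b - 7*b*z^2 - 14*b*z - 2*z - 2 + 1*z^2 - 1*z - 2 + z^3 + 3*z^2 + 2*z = 28*b + z^3 + z^2*(4 - 7*b) + z*(-21*b - 1) - 4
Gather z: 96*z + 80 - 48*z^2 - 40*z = -48*z^2 + 56*z + 80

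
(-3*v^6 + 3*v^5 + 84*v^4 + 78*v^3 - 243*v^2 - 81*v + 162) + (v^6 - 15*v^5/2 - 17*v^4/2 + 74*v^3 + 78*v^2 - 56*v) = -2*v^6 - 9*v^5/2 + 151*v^4/2 + 152*v^3 - 165*v^2 - 137*v + 162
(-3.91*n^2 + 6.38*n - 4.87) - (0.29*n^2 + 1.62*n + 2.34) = -4.2*n^2 + 4.76*n - 7.21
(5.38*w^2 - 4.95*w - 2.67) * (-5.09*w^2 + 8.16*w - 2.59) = -27.3842*w^4 + 69.0963*w^3 - 40.7359*w^2 - 8.9667*w + 6.9153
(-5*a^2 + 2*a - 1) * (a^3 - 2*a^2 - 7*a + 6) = -5*a^5 + 12*a^4 + 30*a^3 - 42*a^2 + 19*a - 6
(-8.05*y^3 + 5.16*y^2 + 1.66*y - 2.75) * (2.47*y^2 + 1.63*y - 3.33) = -19.8835*y^5 - 0.376300000000001*y^4 + 39.3175*y^3 - 21.2695*y^2 - 10.0103*y + 9.1575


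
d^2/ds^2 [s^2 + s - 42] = 2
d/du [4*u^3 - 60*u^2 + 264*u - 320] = 12*u^2 - 120*u + 264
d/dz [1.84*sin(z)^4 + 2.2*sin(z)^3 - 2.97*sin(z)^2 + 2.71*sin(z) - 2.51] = (7.36*sin(z)^3 + 6.6*sin(z)^2 - 5.94*sin(z) + 2.71)*cos(z)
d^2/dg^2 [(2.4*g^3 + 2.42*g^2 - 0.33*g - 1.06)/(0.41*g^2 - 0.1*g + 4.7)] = (-4.44089209850063e-16*g^5 + 8.88178419700125e-16*g^4 - 9.114106*g^3 - 35.817156*g^2 + 322.17222*g + 110.66944)/(0.068921*g^6 - 0.05043*g^5 + 2.38251*g^4 - 1.1572*g^3 + 27.3117*g^2 - 6.627*g + 103.823)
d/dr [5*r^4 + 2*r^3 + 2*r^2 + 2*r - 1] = 20*r^3 + 6*r^2 + 4*r + 2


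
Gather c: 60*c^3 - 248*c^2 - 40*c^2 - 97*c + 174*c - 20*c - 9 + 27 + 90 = 60*c^3 - 288*c^2 + 57*c + 108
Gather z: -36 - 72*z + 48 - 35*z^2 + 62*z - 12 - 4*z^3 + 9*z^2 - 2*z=-4*z^3 - 26*z^2 - 12*z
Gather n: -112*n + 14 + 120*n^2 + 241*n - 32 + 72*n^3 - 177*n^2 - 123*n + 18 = 72*n^3 - 57*n^2 + 6*n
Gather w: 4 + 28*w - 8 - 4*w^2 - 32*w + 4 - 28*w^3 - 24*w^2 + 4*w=-28*w^3 - 28*w^2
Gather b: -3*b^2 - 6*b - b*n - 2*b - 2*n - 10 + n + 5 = -3*b^2 + b*(-n - 8) - n - 5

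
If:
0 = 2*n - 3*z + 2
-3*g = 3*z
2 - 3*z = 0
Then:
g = -2/3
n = 0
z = 2/3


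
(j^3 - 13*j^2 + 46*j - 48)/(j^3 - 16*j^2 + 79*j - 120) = (j - 2)/(j - 5)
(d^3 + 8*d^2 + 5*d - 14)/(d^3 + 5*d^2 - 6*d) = (d^2 + 9*d + 14)/(d*(d + 6))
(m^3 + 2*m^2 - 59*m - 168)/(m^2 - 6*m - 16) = (m^2 + 10*m + 21)/(m + 2)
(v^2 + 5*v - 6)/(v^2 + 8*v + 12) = (v - 1)/(v + 2)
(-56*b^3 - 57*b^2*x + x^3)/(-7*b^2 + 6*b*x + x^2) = (-8*b^2 - 7*b*x + x^2)/(-b + x)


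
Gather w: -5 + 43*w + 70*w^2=70*w^2 + 43*w - 5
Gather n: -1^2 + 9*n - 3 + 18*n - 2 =27*n - 6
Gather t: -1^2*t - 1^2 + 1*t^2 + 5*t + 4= t^2 + 4*t + 3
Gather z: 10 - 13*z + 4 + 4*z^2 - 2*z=4*z^2 - 15*z + 14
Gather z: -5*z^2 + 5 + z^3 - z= z^3 - 5*z^2 - z + 5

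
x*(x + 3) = x^2 + 3*x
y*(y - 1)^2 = y^3 - 2*y^2 + y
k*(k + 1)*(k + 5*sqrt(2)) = k^3 + k^2 + 5*sqrt(2)*k^2 + 5*sqrt(2)*k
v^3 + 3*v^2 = v^2*(v + 3)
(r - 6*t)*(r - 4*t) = r^2 - 10*r*t + 24*t^2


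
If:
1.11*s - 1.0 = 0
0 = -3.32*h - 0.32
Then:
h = -0.10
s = 0.90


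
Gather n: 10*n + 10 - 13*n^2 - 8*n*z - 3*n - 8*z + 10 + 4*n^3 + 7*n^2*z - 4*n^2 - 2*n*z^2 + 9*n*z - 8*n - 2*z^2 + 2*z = 4*n^3 + n^2*(7*z - 17) + n*(-2*z^2 + z - 1) - 2*z^2 - 6*z + 20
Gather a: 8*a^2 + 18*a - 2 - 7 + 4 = 8*a^2 + 18*a - 5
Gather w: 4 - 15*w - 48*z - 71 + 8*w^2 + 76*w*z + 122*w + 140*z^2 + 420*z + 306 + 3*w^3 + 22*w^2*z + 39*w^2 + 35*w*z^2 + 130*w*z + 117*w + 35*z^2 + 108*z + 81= 3*w^3 + w^2*(22*z + 47) + w*(35*z^2 + 206*z + 224) + 175*z^2 + 480*z + 320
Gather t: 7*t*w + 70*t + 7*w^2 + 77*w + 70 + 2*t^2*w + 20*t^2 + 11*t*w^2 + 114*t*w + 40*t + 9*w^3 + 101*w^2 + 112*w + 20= t^2*(2*w + 20) + t*(11*w^2 + 121*w + 110) + 9*w^3 + 108*w^2 + 189*w + 90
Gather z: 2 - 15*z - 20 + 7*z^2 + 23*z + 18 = 7*z^2 + 8*z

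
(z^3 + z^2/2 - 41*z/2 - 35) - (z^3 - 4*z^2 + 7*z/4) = 9*z^2/2 - 89*z/4 - 35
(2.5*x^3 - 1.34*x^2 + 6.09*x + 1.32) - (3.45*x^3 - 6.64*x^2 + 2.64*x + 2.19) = -0.95*x^3 + 5.3*x^2 + 3.45*x - 0.87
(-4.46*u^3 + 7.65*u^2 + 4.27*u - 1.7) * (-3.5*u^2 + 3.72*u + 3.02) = 15.61*u^5 - 43.3662*u^4 + 0.0438000000000027*u^3 + 44.9374*u^2 + 6.5714*u - 5.134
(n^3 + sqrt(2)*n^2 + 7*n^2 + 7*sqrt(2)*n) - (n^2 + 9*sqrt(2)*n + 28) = n^3 + sqrt(2)*n^2 + 6*n^2 - 2*sqrt(2)*n - 28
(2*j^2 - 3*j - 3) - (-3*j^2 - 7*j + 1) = 5*j^2 + 4*j - 4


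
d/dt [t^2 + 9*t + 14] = 2*t + 9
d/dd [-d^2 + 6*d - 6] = 6 - 2*d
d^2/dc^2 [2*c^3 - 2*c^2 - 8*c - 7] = 12*c - 4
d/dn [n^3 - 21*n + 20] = 3*n^2 - 21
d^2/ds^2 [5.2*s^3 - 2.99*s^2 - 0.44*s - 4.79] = 31.2*s - 5.98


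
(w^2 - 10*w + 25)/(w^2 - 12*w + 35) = (w - 5)/(w - 7)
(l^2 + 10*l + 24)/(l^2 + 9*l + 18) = (l + 4)/(l + 3)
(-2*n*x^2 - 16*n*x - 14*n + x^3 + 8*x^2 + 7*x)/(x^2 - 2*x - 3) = (-2*n*x - 14*n + x^2 + 7*x)/(x - 3)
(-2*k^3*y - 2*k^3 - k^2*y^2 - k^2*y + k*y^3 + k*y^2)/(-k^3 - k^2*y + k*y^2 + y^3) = k*(-2*k*y - 2*k + y^2 + y)/(-k^2 + y^2)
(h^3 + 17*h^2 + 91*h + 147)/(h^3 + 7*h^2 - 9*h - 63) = (h + 7)/(h - 3)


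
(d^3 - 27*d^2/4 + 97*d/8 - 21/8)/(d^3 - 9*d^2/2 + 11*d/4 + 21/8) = (4*d^2 - 13*d + 3)/(4*d^2 - 4*d - 3)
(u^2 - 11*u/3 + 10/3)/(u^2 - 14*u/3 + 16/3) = (3*u - 5)/(3*u - 8)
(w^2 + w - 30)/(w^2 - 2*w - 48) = (w - 5)/(w - 8)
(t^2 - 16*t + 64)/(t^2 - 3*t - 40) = (t - 8)/(t + 5)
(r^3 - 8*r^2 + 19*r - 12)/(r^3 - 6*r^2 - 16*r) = (-r^3 + 8*r^2 - 19*r + 12)/(r*(-r^2 + 6*r + 16))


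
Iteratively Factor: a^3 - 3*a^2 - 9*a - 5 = (a + 1)*(a^2 - 4*a - 5) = (a - 5)*(a + 1)*(a + 1)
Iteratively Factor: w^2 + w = (w)*(w + 1)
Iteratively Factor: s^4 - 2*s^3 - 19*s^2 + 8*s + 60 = (s + 3)*(s^3 - 5*s^2 - 4*s + 20) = (s - 5)*(s + 3)*(s^2 - 4) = (s - 5)*(s - 2)*(s + 3)*(s + 2)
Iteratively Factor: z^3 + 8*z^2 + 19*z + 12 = (z + 1)*(z^2 + 7*z + 12) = (z + 1)*(z + 4)*(z + 3)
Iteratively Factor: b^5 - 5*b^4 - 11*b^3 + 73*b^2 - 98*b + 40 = (b - 5)*(b^4 - 11*b^2 + 18*b - 8) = (b - 5)*(b - 1)*(b^3 + b^2 - 10*b + 8) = (b - 5)*(b - 1)^2*(b^2 + 2*b - 8) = (b - 5)*(b - 1)^2*(b + 4)*(b - 2)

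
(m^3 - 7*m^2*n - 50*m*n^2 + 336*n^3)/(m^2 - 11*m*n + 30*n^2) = (m^2 - m*n - 56*n^2)/(m - 5*n)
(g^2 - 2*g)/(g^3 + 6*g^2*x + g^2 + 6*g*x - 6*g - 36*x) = g/(g^2 + 6*g*x + 3*g + 18*x)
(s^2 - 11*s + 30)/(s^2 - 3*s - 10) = (s - 6)/(s + 2)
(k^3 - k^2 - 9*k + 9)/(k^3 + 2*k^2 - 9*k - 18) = (k - 1)/(k + 2)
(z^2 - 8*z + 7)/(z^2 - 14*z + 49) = (z - 1)/(z - 7)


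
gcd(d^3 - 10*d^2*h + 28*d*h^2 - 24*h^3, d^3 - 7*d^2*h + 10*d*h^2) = d - 2*h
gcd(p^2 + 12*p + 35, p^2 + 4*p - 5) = p + 5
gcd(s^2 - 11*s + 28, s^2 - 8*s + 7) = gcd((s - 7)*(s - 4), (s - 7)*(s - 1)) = s - 7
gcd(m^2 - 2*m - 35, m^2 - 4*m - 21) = m - 7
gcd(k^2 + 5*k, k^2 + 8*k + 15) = k + 5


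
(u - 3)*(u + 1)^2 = u^3 - u^2 - 5*u - 3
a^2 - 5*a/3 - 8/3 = (a - 8/3)*(a + 1)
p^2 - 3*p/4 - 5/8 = (p - 5/4)*(p + 1/2)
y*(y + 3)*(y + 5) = y^3 + 8*y^2 + 15*y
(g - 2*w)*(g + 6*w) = g^2 + 4*g*w - 12*w^2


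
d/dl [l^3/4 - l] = 3*l^2/4 - 1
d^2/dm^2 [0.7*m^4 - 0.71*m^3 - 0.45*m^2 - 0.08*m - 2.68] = 8.4*m^2 - 4.26*m - 0.9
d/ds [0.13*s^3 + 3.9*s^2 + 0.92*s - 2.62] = 0.39*s^2 + 7.8*s + 0.92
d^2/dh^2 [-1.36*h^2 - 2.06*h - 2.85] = -2.72000000000000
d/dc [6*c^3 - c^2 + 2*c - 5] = 18*c^2 - 2*c + 2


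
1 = 1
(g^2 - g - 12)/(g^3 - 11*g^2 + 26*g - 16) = (g^2 - g - 12)/(g^3 - 11*g^2 + 26*g - 16)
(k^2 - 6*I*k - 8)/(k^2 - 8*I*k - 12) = (k - 4*I)/(k - 6*I)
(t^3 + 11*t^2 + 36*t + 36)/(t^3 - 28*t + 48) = (t^2 + 5*t + 6)/(t^2 - 6*t + 8)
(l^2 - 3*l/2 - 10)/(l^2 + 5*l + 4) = (l^2 - 3*l/2 - 10)/(l^2 + 5*l + 4)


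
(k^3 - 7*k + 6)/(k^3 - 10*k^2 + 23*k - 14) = (k + 3)/(k - 7)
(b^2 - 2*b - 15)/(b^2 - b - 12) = (b - 5)/(b - 4)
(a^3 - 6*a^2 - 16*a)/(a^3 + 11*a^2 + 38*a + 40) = a*(a - 8)/(a^2 + 9*a + 20)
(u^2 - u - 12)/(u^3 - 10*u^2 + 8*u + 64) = (u + 3)/(u^2 - 6*u - 16)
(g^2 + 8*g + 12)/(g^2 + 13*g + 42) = (g + 2)/(g + 7)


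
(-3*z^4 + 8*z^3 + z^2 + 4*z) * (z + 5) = -3*z^5 - 7*z^4 + 41*z^3 + 9*z^2 + 20*z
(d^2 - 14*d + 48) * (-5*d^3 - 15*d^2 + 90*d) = -5*d^5 + 55*d^4 + 60*d^3 - 1980*d^2 + 4320*d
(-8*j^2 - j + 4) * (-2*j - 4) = 16*j^3 + 34*j^2 - 4*j - 16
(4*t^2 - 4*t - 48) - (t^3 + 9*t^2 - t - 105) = -t^3 - 5*t^2 - 3*t + 57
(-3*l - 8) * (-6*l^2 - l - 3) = 18*l^3 + 51*l^2 + 17*l + 24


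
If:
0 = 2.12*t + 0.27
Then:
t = -0.13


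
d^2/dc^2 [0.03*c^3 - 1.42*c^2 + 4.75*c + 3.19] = 0.18*c - 2.84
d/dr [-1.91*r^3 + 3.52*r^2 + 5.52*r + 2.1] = -5.73*r^2 + 7.04*r + 5.52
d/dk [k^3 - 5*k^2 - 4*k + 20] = 3*k^2 - 10*k - 4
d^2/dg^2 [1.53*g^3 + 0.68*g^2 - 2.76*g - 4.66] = 9.18*g + 1.36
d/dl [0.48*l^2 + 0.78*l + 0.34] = 0.96*l + 0.78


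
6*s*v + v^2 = v*(6*s + v)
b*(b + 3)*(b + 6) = b^3 + 9*b^2 + 18*b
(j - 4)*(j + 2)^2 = j^3 - 12*j - 16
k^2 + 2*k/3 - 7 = (k - 7/3)*(k + 3)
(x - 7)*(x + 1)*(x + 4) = x^3 - 2*x^2 - 31*x - 28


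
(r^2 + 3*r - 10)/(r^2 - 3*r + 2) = (r + 5)/(r - 1)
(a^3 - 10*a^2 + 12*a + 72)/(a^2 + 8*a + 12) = (a^2 - 12*a + 36)/(a + 6)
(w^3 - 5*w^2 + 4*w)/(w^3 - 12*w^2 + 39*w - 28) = w/(w - 7)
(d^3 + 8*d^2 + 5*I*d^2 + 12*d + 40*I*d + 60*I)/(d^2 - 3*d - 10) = (d^2 + d*(6 + 5*I) + 30*I)/(d - 5)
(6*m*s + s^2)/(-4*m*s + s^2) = (6*m + s)/(-4*m + s)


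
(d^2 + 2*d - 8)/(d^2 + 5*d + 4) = (d - 2)/(d + 1)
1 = 1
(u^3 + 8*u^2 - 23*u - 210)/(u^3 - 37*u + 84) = (u^2 + u - 30)/(u^2 - 7*u + 12)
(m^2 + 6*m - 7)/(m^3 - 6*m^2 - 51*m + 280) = (m - 1)/(m^2 - 13*m + 40)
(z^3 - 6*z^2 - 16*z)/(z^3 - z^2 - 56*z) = (z + 2)/(z + 7)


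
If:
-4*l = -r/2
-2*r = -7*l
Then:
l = 0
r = 0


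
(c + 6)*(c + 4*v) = c^2 + 4*c*v + 6*c + 24*v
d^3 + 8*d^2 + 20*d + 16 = (d + 2)^2*(d + 4)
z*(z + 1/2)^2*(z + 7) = z^4 + 8*z^3 + 29*z^2/4 + 7*z/4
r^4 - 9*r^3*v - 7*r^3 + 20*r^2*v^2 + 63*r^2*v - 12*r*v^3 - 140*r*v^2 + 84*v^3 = (r - 7)*(r - 6*v)*(r - 2*v)*(r - v)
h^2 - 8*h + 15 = (h - 5)*(h - 3)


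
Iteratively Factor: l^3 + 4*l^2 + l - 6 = (l + 3)*(l^2 + l - 2) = (l + 2)*(l + 3)*(l - 1)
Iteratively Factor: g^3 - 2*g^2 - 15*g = (g - 5)*(g^2 + 3*g) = g*(g - 5)*(g + 3)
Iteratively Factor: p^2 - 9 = (p - 3)*(p + 3)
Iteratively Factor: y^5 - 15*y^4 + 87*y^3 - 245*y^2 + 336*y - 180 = (y - 3)*(y^4 - 12*y^3 + 51*y^2 - 92*y + 60) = (y - 3)*(y - 2)*(y^3 - 10*y^2 + 31*y - 30) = (y - 5)*(y - 3)*(y - 2)*(y^2 - 5*y + 6) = (y - 5)*(y - 3)^2*(y - 2)*(y - 2)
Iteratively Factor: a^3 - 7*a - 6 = (a - 3)*(a^2 + 3*a + 2) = (a - 3)*(a + 1)*(a + 2)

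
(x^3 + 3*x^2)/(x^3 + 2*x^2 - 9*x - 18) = x^2/(x^2 - x - 6)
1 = 1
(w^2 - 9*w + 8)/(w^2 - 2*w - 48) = (w - 1)/(w + 6)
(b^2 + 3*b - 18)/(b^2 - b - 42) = (b - 3)/(b - 7)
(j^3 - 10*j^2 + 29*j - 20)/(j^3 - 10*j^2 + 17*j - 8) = (j^2 - 9*j + 20)/(j^2 - 9*j + 8)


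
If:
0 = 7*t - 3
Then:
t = 3/7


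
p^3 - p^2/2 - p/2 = p*(p - 1)*(p + 1/2)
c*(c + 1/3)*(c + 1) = c^3 + 4*c^2/3 + c/3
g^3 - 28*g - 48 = (g - 6)*(g + 2)*(g + 4)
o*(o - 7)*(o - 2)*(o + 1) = o^4 - 8*o^3 + 5*o^2 + 14*o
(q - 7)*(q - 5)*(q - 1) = q^3 - 13*q^2 + 47*q - 35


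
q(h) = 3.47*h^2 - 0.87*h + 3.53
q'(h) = 6.94*h - 0.87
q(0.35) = 3.65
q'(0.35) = 1.56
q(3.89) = 52.65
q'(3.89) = 26.13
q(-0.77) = 6.26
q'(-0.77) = -6.21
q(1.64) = 11.44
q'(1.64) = 10.51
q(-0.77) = 6.26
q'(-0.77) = -6.21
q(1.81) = 13.32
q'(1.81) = 11.69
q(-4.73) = 85.28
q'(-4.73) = -33.70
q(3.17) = 35.64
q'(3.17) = 21.13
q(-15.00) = 797.33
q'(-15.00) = -104.97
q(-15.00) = 797.33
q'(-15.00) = -104.97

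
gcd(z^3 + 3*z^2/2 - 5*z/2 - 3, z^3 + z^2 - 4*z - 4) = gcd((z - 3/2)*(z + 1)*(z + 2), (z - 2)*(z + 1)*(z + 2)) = z^2 + 3*z + 2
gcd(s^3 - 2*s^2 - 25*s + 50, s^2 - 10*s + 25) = s - 5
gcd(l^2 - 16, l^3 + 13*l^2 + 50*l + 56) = l + 4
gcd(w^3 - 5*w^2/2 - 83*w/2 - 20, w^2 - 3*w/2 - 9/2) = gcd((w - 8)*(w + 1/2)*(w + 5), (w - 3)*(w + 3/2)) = 1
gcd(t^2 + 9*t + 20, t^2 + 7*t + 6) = 1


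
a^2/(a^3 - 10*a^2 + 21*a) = a/(a^2 - 10*a + 21)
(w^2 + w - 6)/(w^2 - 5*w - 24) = (w - 2)/(w - 8)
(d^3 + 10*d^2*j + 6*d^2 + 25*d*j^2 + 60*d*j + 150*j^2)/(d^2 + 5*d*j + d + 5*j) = (d^2 + 5*d*j + 6*d + 30*j)/(d + 1)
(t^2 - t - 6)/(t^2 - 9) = (t + 2)/(t + 3)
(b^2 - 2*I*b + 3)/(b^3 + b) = (b - 3*I)/(b*(b - I))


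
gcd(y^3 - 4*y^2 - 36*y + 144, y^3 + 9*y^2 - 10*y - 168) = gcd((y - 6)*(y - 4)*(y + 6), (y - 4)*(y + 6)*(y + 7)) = y^2 + 2*y - 24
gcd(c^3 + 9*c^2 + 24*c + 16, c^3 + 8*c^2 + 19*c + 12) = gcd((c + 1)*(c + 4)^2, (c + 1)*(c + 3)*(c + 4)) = c^2 + 5*c + 4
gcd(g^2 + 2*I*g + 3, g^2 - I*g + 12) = g + 3*I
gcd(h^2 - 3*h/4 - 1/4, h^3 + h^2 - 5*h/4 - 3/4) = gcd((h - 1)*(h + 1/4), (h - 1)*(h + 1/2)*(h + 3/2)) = h - 1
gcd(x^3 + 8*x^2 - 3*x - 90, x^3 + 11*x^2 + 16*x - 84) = x + 6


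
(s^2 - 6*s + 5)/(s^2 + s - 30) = (s - 1)/(s + 6)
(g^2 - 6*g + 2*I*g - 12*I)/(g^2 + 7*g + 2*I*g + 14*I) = (g - 6)/(g + 7)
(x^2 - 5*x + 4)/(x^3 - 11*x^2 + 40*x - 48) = (x - 1)/(x^2 - 7*x + 12)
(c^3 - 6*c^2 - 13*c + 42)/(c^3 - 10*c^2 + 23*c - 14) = (c + 3)/(c - 1)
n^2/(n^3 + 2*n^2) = 1/(n + 2)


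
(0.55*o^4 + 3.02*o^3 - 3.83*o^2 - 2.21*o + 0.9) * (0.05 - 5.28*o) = -2.904*o^5 - 15.9181*o^4 + 20.3734*o^3 + 11.4773*o^2 - 4.8625*o + 0.045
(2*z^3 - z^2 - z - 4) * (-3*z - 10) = -6*z^4 - 17*z^3 + 13*z^2 + 22*z + 40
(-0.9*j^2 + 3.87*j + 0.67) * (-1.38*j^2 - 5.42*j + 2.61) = 1.242*j^4 - 0.462599999999999*j^3 - 24.249*j^2 + 6.4693*j + 1.7487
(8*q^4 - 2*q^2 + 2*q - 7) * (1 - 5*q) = -40*q^5 + 8*q^4 + 10*q^3 - 12*q^2 + 37*q - 7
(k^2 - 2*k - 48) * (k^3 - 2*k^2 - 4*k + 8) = k^5 - 4*k^4 - 48*k^3 + 112*k^2 + 176*k - 384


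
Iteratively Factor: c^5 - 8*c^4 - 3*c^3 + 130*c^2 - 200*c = (c + 4)*(c^4 - 12*c^3 + 45*c^2 - 50*c) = c*(c + 4)*(c^3 - 12*c^2 + 45*c - 50) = c*(c - 5)*(c + 4)*(c^2 - 7*c + 10) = c*(c - 5)^2*(c + 4)*(c - 2)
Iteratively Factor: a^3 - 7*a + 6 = (a - 1)*(a^2 + a - 6) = (a - 1)*(a + 3)*(a - 2)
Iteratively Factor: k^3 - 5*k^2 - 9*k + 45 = (k + 3)*(k^2 - 8*k + 15) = (k - 5)*(k + 3)*(k - 3)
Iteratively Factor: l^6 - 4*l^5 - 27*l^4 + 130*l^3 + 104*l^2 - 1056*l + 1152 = (l - 3)*(l^5 - l^4 - 30*l^3 + 40*l^2 + 224*l - 384) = (l - 3)^2*(l^4 + 2*l^3 - 24*l^2 - 32*l + 128) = (l - 3)^2*(l + 4)*(l^3 - 2*l^2 - 16*l + 32) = (l - 3)^2*(l + 4)^2*(l^2 - 6*l + 8) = (l - 3)^2*(l - 2)*(l + 4)^2*(l - 4)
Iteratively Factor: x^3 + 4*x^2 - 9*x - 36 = (x + 4)*(x^2 - 9) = (x - 3)*(x + 4)*(x + 3)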